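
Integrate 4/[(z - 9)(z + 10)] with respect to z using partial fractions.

Decompose: 4/[(z - 9)(z + 10)] = (4/19)/(z - 9) - (4/19)/(z + 10). Integrate each term: (4/19) ln|(z - 9)| - (4/19) ln|(z + 10)| + C


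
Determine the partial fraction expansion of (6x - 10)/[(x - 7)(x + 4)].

At x=7: α = (6·7 - 10)/(7 + 4) = 32/11. At x=-4: β = (6·(-4) - 10)/(-4 - 7) = 34/11
Result: (32/11)/(x - 7) + (34/11)/(x + 4)


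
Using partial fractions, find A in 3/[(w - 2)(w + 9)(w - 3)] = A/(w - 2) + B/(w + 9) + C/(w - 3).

Cover-up at w = 2: A = 3/[(2 + 9)(2 - 3)] = 3/[(11)(-1)] = -3/11


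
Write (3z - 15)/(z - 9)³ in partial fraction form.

(3z - 15) = P(z - 9)² + Q(z - 9) + R. At z = 9: R = 3·9 - 15 = 12. Coefficients: P = 0, Q = 3
Result: 3/(z - 9)² + 12/(z - 9)³


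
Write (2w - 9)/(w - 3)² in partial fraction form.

(2w - 9) = A(w - 3) + B. At w = 3: B = 2·3 - 9 = -3. Coeff of w: A = 2
Result: 2/(w - 3) - 3/(w - 3)²


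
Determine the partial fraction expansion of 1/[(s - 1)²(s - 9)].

Cover-up at s=9: C = 1/(9 - 1)² = 1/64. Cover-up at s=1: B = 1/(1 - 9) = -1/8. Comparing s² coeff: A = -C = -1/64
Result: (-1/64)/(s - 1) - (1/8)/(s - 1)² + (1/64)/(s - 9)


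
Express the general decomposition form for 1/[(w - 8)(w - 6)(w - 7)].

Three distinct linear factors: α/(w - 8) + β/(w - 6) + γ/(w - 7)


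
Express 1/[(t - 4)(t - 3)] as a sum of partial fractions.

1/(t - 4)(t - 3) = A/(t - 4) + B/(t - 3). A = 1/(4 - 3) = 1, B = 1/(3 - 4) = -1
Result: 1/(t - 4) - 1/(t - 3)


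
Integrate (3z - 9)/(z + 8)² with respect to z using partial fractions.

Decompose: α = 3, β = 3·(-8) - 9 = -33, so (3z - 9)/(z + 8)² = 3/(z + 8) - 33/(z + 8)². Integrate: ∫ α/(z + 8) dz = 3 ln|(z + 8)|; ∫ β/(z + 8)² dz = 33/(z + 8). Sum: 3 ln|(z + 8)| + 33/(z + 8) + C


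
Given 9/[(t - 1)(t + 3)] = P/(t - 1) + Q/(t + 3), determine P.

Cover-up at t = 1: P = 9/(1 + 3) = 9/4


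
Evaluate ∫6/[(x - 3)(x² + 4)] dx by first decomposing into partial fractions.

Cover-up at x=3: P = 6/(3²+4) = 6/13. Coeff matching: Q = -6/13, R = -18/13. Decomposition: (6/13)/(x - 3) - ((6/13)x + 18/13)/(x² + 4). Integrate: linear → ln, quadratic → (1/2)ln + arctan: (6/13) ln|(x - 3)| - (3/13) ln(x² + 4) - (9/13) arctan(x/2) + C


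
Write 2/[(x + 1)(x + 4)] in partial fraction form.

2/(x + 1)(x + 4) = α/(x + 1) + β/(x + 4). α = 2/(-1 + 4) = 2/3, β = 2/(-4 + 1) = -2/3
Result: (2/3)/(x + 1) - (2/3)/(x + 4)


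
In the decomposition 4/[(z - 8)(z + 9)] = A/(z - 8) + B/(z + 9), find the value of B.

Cover-up at z = -9: B = 4/(-9 - 8) = -4/17


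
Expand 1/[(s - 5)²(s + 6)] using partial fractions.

Cover-up at s=-6: γ = 1/(-6 - 5)² = 1/121. Cover-up at s=5: β = 1/(5 + 6) = 1/11. Comparing s² coeff: α = -γ = -1/121
Result: (-1/121)/(s - 5) + (1/11)/(s - 5)² + (1/121)/(s + 6)


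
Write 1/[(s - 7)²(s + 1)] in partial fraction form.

Cover-up at s=-1: R = 1/(-1 - 7)² = 1/64. Cover-up at s=7: Q = 1/(7 + 1) = 1/8. Comparing s² coeff: P = -R = -1/64
Result: (-1/64)/(s - 7) + (1/8)/(s - 7)² + (1/64)/(s + 1)


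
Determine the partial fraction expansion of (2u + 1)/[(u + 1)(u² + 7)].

At u=-1: P = (2·(-1) + 1)/((-1)² + 7) = -1/8. Q = -P = 1/8, R = 2 - (-1)·P = 15/8
Result: (-1/8)/(u + 1) + ((1/8)u + 15/8)/(u² + 7)


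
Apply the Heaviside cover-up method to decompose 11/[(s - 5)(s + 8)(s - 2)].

Cover (s - 5), s=5: P = 11/[(5 + 8)(5 - 2)] = 11/39. Cover (s + 8), s=-8: Q = 11/[(-8 - 5)(-8 - 2)] = 11/130. Cover (s - 2), s=2: R = 11/[(2 - 5)(2 + 8)] = -11/30.
Result: (11/39)/(s - 5) + (11/130)/(s + 8) - (11/30)/(s - 2)


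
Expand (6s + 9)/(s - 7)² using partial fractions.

(6s + 9) = P(s - 7) + Q. At s = 7: Q = 6·7 + 9 = 51. Coeff of s: P = 6
Result: 6/(s - 7) + 51/(s - 7)²


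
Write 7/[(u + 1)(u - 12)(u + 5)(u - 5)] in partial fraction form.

Using Heaviside cover-up: (7/312)/(u + 1) + (1/221)/(u - 12) - (7/680)/(u + 5) - (1/60)/(u - 5)


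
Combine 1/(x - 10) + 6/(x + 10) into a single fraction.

Common denominator (x - 10)(x + 10). Numerator: 1(x + 10) + 6(x - 10) = (x + 10) + (6x - 60) = 7x - 50
Result: (7x - 50)/[(x - 10)(x + 10)]


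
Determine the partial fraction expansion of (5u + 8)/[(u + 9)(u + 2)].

At u=-9: P = (5·(-9) + 8)/(-9 + 2) = 37/7. At u=-2: Q = (5·(-2) + 8)/(-2 + 9) = -2/7
Result: (37/7)/(u + 9) - (2/7)/(u + 2)


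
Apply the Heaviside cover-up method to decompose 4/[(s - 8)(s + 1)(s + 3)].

Cover (s - 8), s=8: A = 4/[(8 + 1)(8 + 3)] = 4/99. Cover (s + 1), s=-1: B = 4/[(-1 - 8)(-1 + 3)] = -2/9. Cover (s + 3), s=-3: C = 4/[(-3 - 8)(-3 + 1)] = 2/11.
Result: (4/99)/(s - 8) - (2/9)/(s + 1) + (2/11)/(s + 3)


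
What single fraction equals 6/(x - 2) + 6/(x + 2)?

Common denominator (x - 2)(x + 2). Numerator: 6(x + 2) + 6(x - 2) = (6x + 12) + (6x - 12) = 12x
Result: (12x)/[(x - 2)(x + 2)]


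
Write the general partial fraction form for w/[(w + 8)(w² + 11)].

Linear + irreducible quadratic: α/(w + 8) + (βw + γ)/(w² + 11)


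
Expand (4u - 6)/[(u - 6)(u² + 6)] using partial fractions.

At u=6: A = (4·6 - 6)/(6² + 6) = 3/7. B = -A = -3/7, C = 4 - 6·A = 10/7
Result: (3/7)/(u - 6) - ((3/7)u - 10/7)/(u² + 6)


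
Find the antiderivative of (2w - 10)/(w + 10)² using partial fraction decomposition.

Decompose: A = 2, B = 2·(-10) - 10 = -30, so (2w - 10)/(w + 10)² = 2/(w + 10) - 30/(w + 10)². Integrate: ∫ A/(w + 10) dw = 2 ln|(w + 10)|; ∫ B/(w + 10)² dw = 30/(w + 10). Sum: 2 ln|(w + 10)| + 30/(w + 10) + C


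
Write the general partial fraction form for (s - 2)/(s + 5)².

Repeated linear factor: A/(s + 5) + B/(s + 5)²


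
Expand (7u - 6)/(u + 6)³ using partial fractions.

(7u - 6) = P(u + 6)² + Q(u + 6) + R. At u = -6: R = 7·(-6) - 6 = -48. Coefficients: P = 0, Q = 7
Result: 7/(u + 6)² - 48/(u + 6)³


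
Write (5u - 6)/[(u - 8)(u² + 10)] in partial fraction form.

At u=8: A = (5·8 - 6)/(8² + 10) = 17/37. B = -A = -17/37, C = 5 - 8·A = 49/37
Result: (17/37)/(u - 8) - ((17/37)u - 49/37)/(u² + 10)


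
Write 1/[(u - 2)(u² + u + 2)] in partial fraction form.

Cover-up at u = 2: α = 1/(2² + 1·2 + 2) = 1/8. Then β = -α = -1/8, γ = -α·(1 + 2) = -3/8
Result: (1/8)/(u - 2) - ((1/8)u + 3/8)/(u² + u + 2)


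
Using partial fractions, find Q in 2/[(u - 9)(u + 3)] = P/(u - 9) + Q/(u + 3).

Cover-up at u = -3: Q = 2/(-3 - 9) = -2/12 = -1/6


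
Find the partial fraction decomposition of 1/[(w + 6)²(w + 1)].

Cover-up at w=-1: C = 1/(-1 + 6)² = 1/25. Cover-up at w=-6: B = 1/(-6 + 1) = -1/5. Comparing w² coeff: A = -C = -1/25
Result: (-1/25)/(w + 6) - (1/5)/(w + 6)² + (1/25)/(w + 1)


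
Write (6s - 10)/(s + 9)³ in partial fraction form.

(6s - 10) = α(s + 9)² + β(s + 9) + γ. At s = -9: γ = 6·(-9) - 10 = -64. Coefficients: α = 0, β = 6
Result: 6/(s + 9)² - 64/(s + 9)³


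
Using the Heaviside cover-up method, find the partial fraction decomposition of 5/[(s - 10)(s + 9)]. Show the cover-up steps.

Cover (s - 10): set s=10, get α = 5/(10 + 9) = 5/19. Cover (s + 9): set s=-9, get β = 5/(-9 - 10) = -5/19.
Result: (5/19)/(s - 10) - (5/19)/(s + 9)


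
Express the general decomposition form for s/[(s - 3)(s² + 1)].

Linear + irreducible quadratic: α/(s - 3) + (βs + γ)/(s² + 1)


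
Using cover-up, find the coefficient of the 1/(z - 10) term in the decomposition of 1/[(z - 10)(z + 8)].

Cover (z - 10), set z=10: 1/((z + 8) at z=10) = 1/(18) = 1/18


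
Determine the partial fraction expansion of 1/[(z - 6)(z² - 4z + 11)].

Cover-up at z = 6: P = 1/(6² - 4·6 + 11) = 1/23. Then Q = -P = -1/23, R = -P·(-4 + 6) = -2/23
Result: (1/23)/(z - 6) - ((1/23)z + 2/23)/(z² - 4z + 11)


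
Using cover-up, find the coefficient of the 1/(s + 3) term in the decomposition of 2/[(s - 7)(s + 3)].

Cover (s + 3), set s=-3: 2/((s - 7) at s=-3) = 2/(-10) = -1/5


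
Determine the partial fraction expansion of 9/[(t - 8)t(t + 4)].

Using cover-up method: P = 3/32, Q = -9/32, R = 3/16
Result: (3/32)/(t - 8) - (9/32)/t + (3/16)/(t + 4)


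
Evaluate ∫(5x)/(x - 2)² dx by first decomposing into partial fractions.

Decompose: P = 5, Q = 5·2 + 0 = 10, so (5x)/(x - 2)² = 5/(x - 2) + 10/(x - 2)². Integrate: ∫ P/(x - 2) dx = 5 ln|(x - 2)|; ∫ Q/(x - 2)² dx = -10/(x - 2). Sum: 5 ln|(x - 2)| - 10/(x - 2) + C


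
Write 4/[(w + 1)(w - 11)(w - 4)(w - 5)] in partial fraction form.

Using Heaviside cover-up: (-1/90)/(w + 1) + (1/126)/(w - 11) + (4/35)/(w - 4) - (1/9)/(w - 5)


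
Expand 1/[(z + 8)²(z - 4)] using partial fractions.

Cover-up at z=4: R = 1/(4 + 8)² = 1/144. Cover-up at z=-8: Q = 1/(-8 - 4) = -1/12. Comparing z² coeff: P = -R = -1/144
Result: (-1/144)/(z + 8) - (1/12)/(z + 8)² + (1/144)/(z - 4)


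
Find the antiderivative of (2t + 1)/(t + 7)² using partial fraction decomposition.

Decompose: α = 2, β = 2·(-7) + 1 = -13, so (2t + 1)/(t + 7)² = 2/(t + 7) - 13/(t + 7)². Integrate: ∫ α/(t + 7) dt = 2 ln|(t + 7)|; ∫ β/(t + 7)² dt = 13/(t + 7). Sum: 2 ln|(t + 7)| + 13/(t + 7) + C


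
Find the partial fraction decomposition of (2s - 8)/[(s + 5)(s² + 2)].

At s=-5: α = (2·(-5) - 8)/((-5)² + 2) = -2/3. β = -α = 2/3, γ = 2 - (-5)·α = -4/3
Result: (-2/3)/(s + 5) + ((2/3)s - 4/3)/(s² + 2)


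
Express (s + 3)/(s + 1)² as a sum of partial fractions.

(s + 3) = P(s + 1) + Q. At s = -1: Q = 1·(-1) + 3 = 2. Coeff of s: P = 1
Result: 1/(s + 1) + 2/(s + 1)²


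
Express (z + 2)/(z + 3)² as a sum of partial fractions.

(z + 2) = P(z + 3) + Q. At z = -3: Q = 1·(-3) + 2 = -1. Coeff of z: P = 1
Result: 1/(z + 3) - 1/(z + 3)²


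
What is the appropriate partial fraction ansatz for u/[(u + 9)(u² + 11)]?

Linear + irreducible quadratic: P/(u + 9) + (Qu + R)/(u² + 11)


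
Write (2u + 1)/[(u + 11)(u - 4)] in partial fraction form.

At u=-11: P = (2·(-11) + 1)/(-11 - 4) = 7/5. At u=4: Q = (2·4 + 1)/(4 + 11) = 3/5
Result: (7/5)/(u + 11) + (3/5)/(u - 4)


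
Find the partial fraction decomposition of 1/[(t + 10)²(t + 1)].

Cover-up at t=-1: C = 1/(-1 + 10)² = 1/81. Cover-up at t=-10: B = 1/(-10 + 1) = -1/9. Comparing t² coeff: A = -C = -1/81
Result: (-1/81)/(t + 10) - (1/9)/(t + 10)² + (1/81)/(t + 1)


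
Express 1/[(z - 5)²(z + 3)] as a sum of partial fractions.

Cover-up at z=-3: C = 1/(-3 - 5)² = 1/64. Cover-up at z=5: B = 1/(5 + 3) = 1/8. Comparing z² coeff: A = -C = -1/64
Result: (-1/64)/(z - 5) + (1/8)/(z - 5)² + (1/64)/(z + 3)


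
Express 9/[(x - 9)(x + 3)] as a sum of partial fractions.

9/(x - 9)(x + 3) = A/(x - 9) + B/(x + 3). A = 9/(9 + 3) = 3/4, B = 9/(-3 - 9) = -3/4
Result: (3/4)/(x - 9) - (3/4)/(x + 3)


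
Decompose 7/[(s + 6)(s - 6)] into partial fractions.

7/(s + 6)(s - 6) = α/(s + 6) + β/(s - 6). α = 7/(-6 - 6) = -7/12, β = 7/(6 + 6) = 7/12
Result: (-7/12)/(s + 6) + (7/12)/(s - 6)


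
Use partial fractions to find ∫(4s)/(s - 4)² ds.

Decompose: P = 4, Q = 4·4 + 0 = 16, so (4s)/(s - 4)² = 4/(s - 4) + 16/(s - 4)². Integrate: ∫ P/(s - 4) ds = 4 ln|(s - 4)|; ∫ Q/(s - 4)² ds = -16/(s - 4). Sum: 4 ln|(s - 4)| - 16/(s - 4) + C


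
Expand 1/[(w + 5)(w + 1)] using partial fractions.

1/(w + 5)(w + 1) = A/(w + 5) + B/(w + 1). A = 1/(-5 + 1) = -1/4, B = 1/(-1 + 5) = 1/4
Result: (-1/4)/(w + 5) + (1/4)/(w + 1)


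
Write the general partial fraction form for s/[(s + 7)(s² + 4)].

Linear + irreducible quadratic: A/(s + 7) + (Bs + C)/(s² + 4)


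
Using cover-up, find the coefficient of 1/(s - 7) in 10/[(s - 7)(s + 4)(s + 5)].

Cover (s - 7), set s=7: 10/[(7 + 4)(7 + 5)] = 5/66


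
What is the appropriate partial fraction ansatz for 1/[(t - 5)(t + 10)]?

Distinct linear factors: P/(t - 5) + Q/(t + 10)


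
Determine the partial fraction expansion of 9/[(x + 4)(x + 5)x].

Using cover-up method: P = -9/4, Q = 9/5, R = 9/20
Result: (-9/4)/(x + 4) + (9/5)/(x + 5) + (9/20)/x


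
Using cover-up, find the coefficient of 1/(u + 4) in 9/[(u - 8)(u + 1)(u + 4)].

Cover (u + 4), set u=-4: 9/[(-4 - 8)(-4 + 1)] = 1/4


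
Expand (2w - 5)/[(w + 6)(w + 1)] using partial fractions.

At w=-6: A = (2·(-6) - 5)/(-6 + 1) = 17/5. At w=-1: B = (2·(-1) - 5)/(-1 + 6) = -7/5
Result: (17/5)/(w + 6) - (7/5)/(w + 1)


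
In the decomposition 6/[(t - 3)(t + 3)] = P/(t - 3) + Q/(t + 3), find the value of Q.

Cover-up at t = -3: Q = 6/(-3 - 3) = -6/6 = -1


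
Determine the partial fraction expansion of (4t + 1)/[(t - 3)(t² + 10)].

At t=3: α = (4·3 + 1)/(3² + 10) = 13/19. β = -α = -13/19, γ = 4 - 3·α = 37/19
Result: (13/19)/(t - 3) - ((13/19)t - 37/19)/(t² + 10)


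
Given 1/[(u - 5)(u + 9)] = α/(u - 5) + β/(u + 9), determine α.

Cover-up at u = 5: α = 1/(5 + 9) = 1/14


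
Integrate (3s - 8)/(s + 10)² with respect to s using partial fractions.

Decompose: P = 3, Q = 3·(-10) - 8 = -38, so (3s - 8)/(s + 10)² = 3/(s + 10) - 38/(s + 10)². Integrate: ∫ P/(s + 10) ds = 3 ln|(s + 10)|; ∫ Q/(s + 10)² ds = 38/(s + 10). Sum: 3 ln|(s + 10)| + 38/(s + 10) + C


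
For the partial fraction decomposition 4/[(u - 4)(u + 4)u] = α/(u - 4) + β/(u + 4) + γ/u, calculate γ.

Cover-up at u = 0: γ = 4/[(0 - 4)(0 + 4)] = 4/[(-4)(4)] = -4/16 = -1/4


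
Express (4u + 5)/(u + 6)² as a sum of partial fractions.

(4u + 5) = α(u + 6) + β. At u = -6: β = 4·(-6) + 5 = -19. Coeff of u: α = 4
Result: 4/(u + 6) - 19/(u + 6)²


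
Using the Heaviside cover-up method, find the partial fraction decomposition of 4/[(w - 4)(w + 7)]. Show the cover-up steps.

Cover (w - 4): set w=4, get P = 4/(4 + 7) = 4/11. Cover (w + 7): set w=-7, get Q = 4/(-7 - 4) = -4/11.
Result: (4/11)/(w - 4) - (4/11)/(w + 7)


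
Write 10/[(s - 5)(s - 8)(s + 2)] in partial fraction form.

Using cover-up method: α = -10/21, β = 1/3, γ = 1/7
Result: (-10/21)/(s - 5) + (1/3)/(s - 8) + (1/7)/(s + 2)


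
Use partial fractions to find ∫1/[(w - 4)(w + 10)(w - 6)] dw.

Cover-up: P = -1/28, Q = 1/224, R = 1/32. Decomposition: (-1/28)/(w - 4) + (1/224)/(w + 10) + (1/32)/(w - 6). Integrate each term: (-1/28) ln|(w - 4)| + (1/224) ln|(w + 10)| + (1/32) ln|(w - 6)| + C


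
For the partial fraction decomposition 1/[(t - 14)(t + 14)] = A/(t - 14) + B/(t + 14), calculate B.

Cover-up at t = -14: B = 1/(-14 - 14) = -1/28


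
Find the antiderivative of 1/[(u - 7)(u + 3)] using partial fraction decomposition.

Decompose: 1/[(u - 7)(u + 3)] = (1/10)/(u - 7) - (1/10)/(u + 3). Integrate each term: (1/10) ln|(u - 7)| - (1/10) ln|(u + 3)| + C


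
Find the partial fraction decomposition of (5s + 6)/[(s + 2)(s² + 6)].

At s=-2: A = (5·(-2) + 6)/((-2)² + 6) = -2/5. B = -A = 2/5, C = 5 - (-2)·A = 21/5
Result: (-2/5)/(s + 2) + ((2/5)s + 21/5)/(s² + 6)


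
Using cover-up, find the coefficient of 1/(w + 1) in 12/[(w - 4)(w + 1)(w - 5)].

Cover (w + 1), set w=-1: 12/[(-1 - 4)(-1 - 5)] = 2/5


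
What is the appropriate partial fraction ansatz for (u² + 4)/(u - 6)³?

Repeated linear factor (power 3): α/(u - 6) + β/(u - 6)² + γ/(u - 6)³


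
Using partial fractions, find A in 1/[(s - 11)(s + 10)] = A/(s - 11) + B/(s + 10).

Cover-up at s = 11: A = 1/(11 + 10) = 1/21


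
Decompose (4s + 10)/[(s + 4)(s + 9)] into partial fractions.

At s=-4: A = (4·(-4) + 10)/(-4 + 9) = -6/5. At s=-9: B = (4·(-9) + 10)/(-9 + 4) = 26/5
Result: (-6/5)/(s + 4) + (26/5)/(s + 9)


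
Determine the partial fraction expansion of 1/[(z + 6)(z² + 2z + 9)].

Cover-up at z = -6: A = 1/((-6)² + 2·(-6) + 9) = 1/33. Then B = -A = -1/33, C = -A·(2 - 6) = 4/33
Result: (1/33)/(z + 6) - ((1/33)z - 4/33)/(z² + 2z + 9)


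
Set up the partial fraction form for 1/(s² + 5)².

Repeated quadratic factor: (As + B)/(s² + 5) + (Cs + D)/(s² + 5)²


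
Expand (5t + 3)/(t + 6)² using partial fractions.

(5t + 3) = A(t + 6) + B. At t = -6: B = 5·(-6) + 3 = -27. Coeff of t: A = 5
Result: 5/(t + 6) - 27/(t + 6)²


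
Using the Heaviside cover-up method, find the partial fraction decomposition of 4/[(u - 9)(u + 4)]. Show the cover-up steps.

Cover (u - 9): set u=9, get P = 4/(9 + 4) = 4/13. Cover (u + 4): set u=-4, get Q = 4/(-4 - 9) = -4/13.
Result: (4/13)/(u - 9) - (4/13)/(u + 4)


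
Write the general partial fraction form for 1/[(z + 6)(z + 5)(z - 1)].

Three distinct linear factors: α/(z + 6) + β/(z + 5) + γ/(z - 1)


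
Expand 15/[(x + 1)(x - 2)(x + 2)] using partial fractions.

Using cover-up method: A = -5, B = 5/4, C = 15/4
Result: -5/(x + 1) + (5/4)/(x - 2) + (15/4)/(x + 2)


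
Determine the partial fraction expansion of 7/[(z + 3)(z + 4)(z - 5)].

Using cover-up method: P = -7/8, Q = 7/9, R = 7/72
Result: (-7/8)/(z + 3) + (7/9)/(z + 4) + (7/72)/(z - 5)


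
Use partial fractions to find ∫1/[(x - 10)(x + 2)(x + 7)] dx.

Cover-up: A = 1/204, B = -1/60, C = 1/85. Decomposition: (1/204)/(x - 10) - (1/60)/(x + 2) + (1/85)/(x + 7). Integrate each term: (1/204) ln|(x - 10)| - (1/60) ln|(x + 2)| + (1/85) ln|(x + 7)| + C


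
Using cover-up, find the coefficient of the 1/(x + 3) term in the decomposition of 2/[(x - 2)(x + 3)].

Cover (x + 3), set x=-3: 2/((x - 2) at x=-3) = 2/(-5) = -2/5


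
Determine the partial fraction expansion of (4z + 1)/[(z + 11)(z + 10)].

At z=-11: P = (4·(-11) + 1)/(-11 + 10) = 43. At z=-10: Q = (4·(-10) + 1)/(-10 + 11) = -39
Result: 43/(z + 11) - 39/(z + 10)


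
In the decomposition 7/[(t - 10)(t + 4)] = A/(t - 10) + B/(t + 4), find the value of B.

Cover-up at t = -4: B = 7/(-4 - 10) = -7/14 = -1/2


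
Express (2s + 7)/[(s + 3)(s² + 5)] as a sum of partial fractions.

At s=-3: α = (2·(-3) + 7)/((-3)² + 5) = 1/14. β = -α = -1/14, γ = 2 - (-3)·α = 31/14
Result: (1/14)/(s + 3) - ((1/14)s - 31/14)/(s² + 5)


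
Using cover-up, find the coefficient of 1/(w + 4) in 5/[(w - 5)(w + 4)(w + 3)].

Cover (w + 4), set w=-4: 5/[(-4 - 5)(-4 + 3)] = 5/9


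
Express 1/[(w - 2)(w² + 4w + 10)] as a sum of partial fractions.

Cover-up at w = 2: α = 1/(2² + 4·2 + 10) = 1/22. Then β = -α = -1/22, γ = -α·(4 + 2) = -3/11
Result: (1/22)/(w - 2) - ((1/22)w + 3/11)/(w² + 4w + 10)


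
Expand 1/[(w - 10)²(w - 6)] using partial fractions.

Cover-up at w=6: γ = 1/(6 - 10)² = 1/16. Cover-up at w=10: β = 1/(10 - 6) = 1/4. Comparing w² coeff: α = -γ = -1/16
Result: (-1/16)/(w - 10) + (1/4)/(w - 10)² + (1/16)/(w - 6)


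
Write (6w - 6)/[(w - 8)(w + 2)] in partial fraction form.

At w=8: P = (6·8 - 6)/(8 + 2) = 21/5. At w=-2: Q = (6·(-2) - 6)/(-2 - 8) = 9/5
Result: (21/5)/(w - 8) + (9/5)/(w + 2)


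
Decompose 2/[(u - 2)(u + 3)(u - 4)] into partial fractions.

Using cover-up method: A = -1/5, B = 2/35, C = 1/7
Result: (-1/5)/(u - 2) + (2/35)/(u + 3) + (1/7)/(u - 4)


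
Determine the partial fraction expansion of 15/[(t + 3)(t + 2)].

15/(t + 3)(t + 2) = P/(t + 3) + Q/(t + 2). P = 15/(-3 + 2) = -15, Q = 15/(-2 + 3) = 15
Result: -15/(t + 3) + 15/(t + 2)


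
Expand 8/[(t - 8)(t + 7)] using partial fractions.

8/(t - 8)(t + 7) = P/(t - 8) + Q/(t + 7). P = 8/(8 + 7) = 8/15, Q = 8/(-7 - 8) = -8/15
Result: (8/15)/(t - 8) - (8/15)/(t + 7)


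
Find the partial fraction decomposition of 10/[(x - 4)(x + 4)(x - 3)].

Using cover-up method: P = 5/4, Q = 5/28, R = -10/7
Result: (5/4)/(x - 4) + (5/28)/(x + 4) - (10/7)/(x - 3)


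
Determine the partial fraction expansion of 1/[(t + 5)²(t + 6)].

Cover-up at t=-6: γ = 1/(-6 + 5)² = 1. Cover-up at t=-5: β = 1/(-5 + 6) = 1. Comparing t² coeff: α = -γ = -1
Result: -1/(t + 5) + 1/(t + 5)² + 1/(t + 6)


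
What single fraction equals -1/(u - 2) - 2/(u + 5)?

Common denominator (u - 2)(u + 5). Numerator: -1(u + 5) - 2(u - 2) = (-u - 5) - (2u - 4) = -3u - 1
Result: (-3u - 1)/[(u - 2)(u + 5)]


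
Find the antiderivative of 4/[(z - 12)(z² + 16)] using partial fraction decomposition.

Cover-up at z=12: A = 4/(12²+16) = 1/40. Coeff matching: B = -1/40, C = -3/10. Decomposition: (1/40)/(z - 12) - ((1/40)z + 3/10)/(z² + 16). Integrate: linear → ln, quadratic → (1/2)ln + arctan: (1/40) ln|(z - 12)| - (1/80) ln(z² + 16) - (3/40) arctan(z/4) + C


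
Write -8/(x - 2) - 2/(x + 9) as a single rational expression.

Common denominator (x - 2)(x + 9). Numerator: -8(x + 9) - 2(x - 2) = (-8x - 72) - (2x - 4) = -10x - 68
Result: (-10x - 68)/[(x - 2)(x + 9)]


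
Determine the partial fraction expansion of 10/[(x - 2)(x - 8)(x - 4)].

Using cover-up method: A = 5/6, B = 5/12, C = -5/4
Result: (5/6)/(x - 2) + (5/12)/(x - 8) - (5/4)/(x - 4)


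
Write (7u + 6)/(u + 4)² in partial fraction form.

(7u + 6) = P(u + 4) + Q. At u = -4: Q = 7·(-4) + 6 = -22. Coeff of u: P = 7
Result: 7/(u + 4) - 22/(u + 4)²


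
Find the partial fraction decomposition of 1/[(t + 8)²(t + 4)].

Cover-up at t=-4: C = 1/(-4 + 8)² = 1/16. Cover-up at t=-8: B = 1/(-8 + 4) = -1/4. Comparing t² coeff: A = -C = -1/16
Result: (-1/16)/(t + 8) - (1/4)/(t + 8)² + (1/16)/(t + 4)


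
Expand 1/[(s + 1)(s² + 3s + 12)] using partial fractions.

Cover-up at s = -1: α = 1/((-1)² + 3·(-1) + 12) = 1/10. Then β = -α = -1/10, γ = -α·(3 - 1) = -1/5
Result: (1/10)/(s + 1) - ((1/10)s + 1/5)/(s² + 3s + 12)


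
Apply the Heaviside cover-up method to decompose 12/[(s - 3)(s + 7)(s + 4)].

Cover (s - 3), s=3: P = 12/[(3 + 7)(3 + 4)] = 6/35. Cover (s + 7), s=-7: Q = 12/[(-7 - 3)(-7 + 4)] = 2/5. Cover (s + 4), s=-4: R = 12/[(-4 - 3)(-4 + 7)] = -4/7.
Result: (6/35)/(s - 3) + (2/5)/(s + 7) - (4/7)/(s + 4)


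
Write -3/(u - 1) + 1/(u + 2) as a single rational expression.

Common denominator (u - 1)(u + 2). Numerator: -3(u + 2) + 1(u - 1) = (-3u - 6) + (u - 1) = -2u - 7
Result: (-2u - 7)/[(u - 1)(u + 2)]


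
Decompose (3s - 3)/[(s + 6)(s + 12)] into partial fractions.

At s=-6: P = (3·(-6) - 3)/(-6 + 12) = -7/2. At s=-12: Q = (3·(-12) - 3)/(-12 + 6) = 13/2
Result: (-7/2)/(s + 6) + (13/2)/(s + 12)


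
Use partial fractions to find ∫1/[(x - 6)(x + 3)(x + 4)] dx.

Cover-up: A = 1/90, B = -1/9, C = 1/10. Decomposition: (1/90)/(x - 6) - (1/9)/(x + 3) + (1/10)/(x + 4). Integrate each term: (1/90) ln|(x - 6)| - (1/9) ln|(x + 3)| + (1/10) ln|(x + 4)| + C


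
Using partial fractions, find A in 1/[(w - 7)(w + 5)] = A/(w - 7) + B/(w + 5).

Cover-up at w = 7: A = 1/(7 + 5) = 1/12


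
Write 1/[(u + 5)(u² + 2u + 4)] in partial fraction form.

Cover-up at u = -5: α = 1/((-5)² + 2·(-5) + 4) = 1/19. Then β = -α = -1/19, γ = -α·(2 - 5) = 3/19
Result: (1/19)/(u + 5) - ((1/19)u - 3/19)/(u² + 2u + 4)


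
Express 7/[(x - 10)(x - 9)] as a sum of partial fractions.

7/(x - 10)(x - 9) = P/(x - 10) + Q/(x - 9). P = 7/(10 - 9) = 7, Q = 7/(9 - 10) = -7
Result: 7/(x - 10) - 7/(x - 9)


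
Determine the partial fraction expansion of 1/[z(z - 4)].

1/z(z - 4) = A/z + B/(z - 4). A = 1/(0 - 4) = -1/4, B = 1/(4 - 0) = 1/4
Result: (-1/4)/z + (1/4)/(z - 4)


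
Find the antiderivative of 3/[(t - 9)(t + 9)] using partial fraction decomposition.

Decompose: 3/[(t - 9)(t + 9)] = (1/6)/(t - 9) - (1/6)/(t + 9). Integrate each term: (1/6) ln|(t - 9)| - (1/6) ln|(t + 9)| + C


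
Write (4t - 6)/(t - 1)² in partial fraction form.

(4t - 6) = α(t - 1) + β. At t = 1: β = 4·1 - 6 = -2. Coeff of t: α = 4
Result: 4/(t - 1) - 2/(t - 1)²


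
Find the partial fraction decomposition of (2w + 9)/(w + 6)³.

(2w + 9) = α(w + 6)² + β(w + 6) + γ. At w = -6: γ = 2·(-6) + 9 = -3. Coefficients: α = 0, β = 2
Result: 2/(w + 6)² - 3/(w + 6)³


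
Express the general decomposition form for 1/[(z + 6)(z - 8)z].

Three distinct linear factors: P/(z + 6) + Q/(z - 8) + R/z


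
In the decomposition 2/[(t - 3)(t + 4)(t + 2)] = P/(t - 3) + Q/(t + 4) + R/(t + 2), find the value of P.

Cover-up at t = 3: P = 2/[(3 + 4)(3 + 2)] = 2/[(7)(5)] = 2/35


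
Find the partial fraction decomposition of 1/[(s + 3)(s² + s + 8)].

Cover-up at s = -3: A = 1/((-3)² + 1·(-3) + 8) = 1/14. Then B = -A = -1/14, C = -A·(1 - 3) = 1/7
Result: (1/14)/(s + 3) - ((1/14)s - 1/7)/(s² + s + 8)


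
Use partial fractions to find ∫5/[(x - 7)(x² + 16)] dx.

Cover-up at x=7: P = 5/(7²+16) = 1/13. Coeff matching: Q = -1/13, R = -7/13. Decomposition: (1/13)/(x - 7) - ((1/13)x + 7/13)/(x² + 16). Integrate: linear → ln, quadratic → (1/2)ln + arctan: (1/13) ln|(x - 7)| - (1/26) ln(x² + 16) - (7/52) arctan(x/4) + C


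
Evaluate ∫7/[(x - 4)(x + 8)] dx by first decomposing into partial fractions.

Decompose: 7/[(x - 4)(x + 8)] = (7/12)/(x - 4) - (7/12)/(x + 8). Integrate each term: (7/12) ln|(x - 4)| - (7/12) ln|(x + 8)| + C


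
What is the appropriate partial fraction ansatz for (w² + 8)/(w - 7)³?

Repeated linear factor (power 3): P/(w - 7) + Q/(w - 7)² + R/(w - 7)³


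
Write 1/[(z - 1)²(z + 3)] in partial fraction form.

Cover-up at z=-3: R = 1/(-3 - 1)² = 1/16. Cover-up at z=1: Q = 1/(1 + 3) = 1/4. Comparing z² coeff: P = -R = -1/16
Result: (-1/16)/(z - 1) + (1/4)/(z - 1)² + (1/16)/(z + 3)


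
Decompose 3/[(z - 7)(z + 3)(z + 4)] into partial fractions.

Using cover-up method: α = 3/110, β = -3/10, γ = 3/11
Result: (3/110)/(z - 7) - (3/10)/(z + 3) + (3/11)/(z + 4)


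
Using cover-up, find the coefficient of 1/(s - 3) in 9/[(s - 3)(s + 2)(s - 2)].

Cover (s - 3), set s=3: 9/[(3 + 2)(3 - 2)] = 9/5


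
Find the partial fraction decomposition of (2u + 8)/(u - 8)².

(2u + 8) = α(u - 8) + β. At u = 8: β = 2·8 + 8 = 24. Coeff of u: α = 2
Result: 2/(u - 8) + 24/(u - 8)²


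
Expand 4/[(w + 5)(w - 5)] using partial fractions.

4/(w + 5)(w - 5) = α/(w + 5) + β/(w - 5). α = 4/(-5 - 5) = -2/5, β = 4/(5 + 5) = 2/5
Result: (-2/5)/(w + 5) + (2/5)/(w - 5)


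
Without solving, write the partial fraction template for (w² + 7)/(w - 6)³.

Repeated linear factor (power 3): α/(w - 6) + β/(w - 6)² + γ/(w - 6)³


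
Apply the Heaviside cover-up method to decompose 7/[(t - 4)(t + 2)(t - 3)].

Cover (t - 4), t=4: A = 7/[(4 + 2)(4 - 3)] = 7/6. Cover (t + 2), t=-2: B = 7/[(-2 - 4)(-2 - 3)] = 7/30. Cover (t - 3), t=3: C = 7/[(3 - 4)(3 + 2)] = -7/5.
Result: (7/6)/(t - 4) + (7/30)/(t + 2) - (7/5)/(t - 3)


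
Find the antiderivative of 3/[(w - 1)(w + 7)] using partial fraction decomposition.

Decompose: 3/[(w - 1)(w + 7)] = (3/8)/(w - 1) - (3/8)/(w + 7). Integrate each term: (3/8) ln|(w - 1)| - (3/8) ln|(w + 7)| + C


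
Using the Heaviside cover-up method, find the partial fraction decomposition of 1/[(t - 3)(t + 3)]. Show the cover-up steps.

Cover (t - 3): set t=3, get A = 1/(3 + 3) = 1/6. Cover (t + 3): set t=-3, get B = 1/(-3 - 3) = -1/6.
Result: (1/6)/(t - 3) - (1/6)/(t + 3)


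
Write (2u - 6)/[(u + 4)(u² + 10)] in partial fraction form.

At u=-4: P = (2·(-4) - 6)/((-4)² + 10) = -7/13. Q = -P = 7/13, R = 2 - (-4)·P = -2/13
Result: (-7/13)/(u + 4) + ((7/13)u - 2/13)/(u² + 10)


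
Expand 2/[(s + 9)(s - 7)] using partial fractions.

2/(s + 9)(s - 7) = P/(s + 9) + Q/(s - 7). P = 2/(-9 - 7) = -1/8, Q = 2/(7 + 9) = 1/8
Result: (-1/8)/(s + 9) + (1/8)/(s - 7)


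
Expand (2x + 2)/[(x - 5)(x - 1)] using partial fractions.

At x=5: P = (2·5 + 2)/(5 - 1) = 3. At x=1: Q = (2·1 + 2)/(1 - 5) = -1
Result: 3/(x - 5) - 1/(x - 1)


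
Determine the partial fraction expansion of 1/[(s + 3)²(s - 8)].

Cover-up at s=8: C = 1/(8 + 3)² = 1/121. Cover-up at s=-3: B = 1/(-3 - 8) = -1/11. Comparing s² coeff: A = -C = -1/121
Result: (-1/121)/(s + 3) - (1/11)/(s + 3)² + (1/121)/(s - 8)


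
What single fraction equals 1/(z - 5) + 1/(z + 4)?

Common denominator (z - 5)(z + 4). Numerator: 1(z + 4) + 1(z - 5) = (z + 4) + (z - 5) = 2z - 1
Result: (2z - 1)/[(z - 5)(z + 4)]


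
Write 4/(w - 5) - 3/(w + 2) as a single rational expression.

Common denominator (w - 5)(w + 2). Numerator: 4(w + 2) - 3(w - 5) = (4w + 8) - (3w - 15) = w + 23
Result: (w + 23)/[(w - 5)(w + 2)]


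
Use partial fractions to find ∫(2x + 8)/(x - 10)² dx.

Decompose: P = 2, Q = 2·10 + 8 = 28, so (2x + 8)/(x - 10)² = 2/(x - 10) + 28/(x - 10)². Integrate: ∫ P/(x - 10) dx = 2 ln|(x - 10)|; ∫ Q/(x - 10)² dx = -28/(x - 10). Sum: 2 ln|(x - 10)| - 28/(x - 10) + C


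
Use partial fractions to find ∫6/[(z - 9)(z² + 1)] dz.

Cover-up at z=9: P = 6/(9²+1) = 3/41. Coeff matching: Q = -3/41, R = -27/41. Decomposition: (3/41)/(z - 9) - ((3/41)z + 27/41)/(z² + 1). Integrate: linear → ln, quadratic → (1/2)ln + arctan: (3/41) ln|(z - 9)| - (3/82) ln(z² + 1) - (27/41) arctan(z) + C


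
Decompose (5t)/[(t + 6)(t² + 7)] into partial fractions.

At t=-6: P = (5·(-6) + 0)/((-6)² + 7) = -30/43. Q = -P = 30/43, R = 5 - (-6)·P = 35/43
Result: (-30/43)/(t + 6) + ((30/43)t + 35/43)/(t² + 7)


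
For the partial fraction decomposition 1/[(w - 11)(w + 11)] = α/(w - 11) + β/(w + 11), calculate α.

Cover-up at w = 11: α = 1/(11 + 11) = 1/22


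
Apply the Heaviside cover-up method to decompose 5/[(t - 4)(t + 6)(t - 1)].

Cover (t - 4), t=4: α = 5/[(4 + 6)(4 - 1)] = 1/6. Cover (t + 6), t=-6: β = 5/[(-6 - 4)(-6 - 1)] = 1/14. Cover (t - 1), t=1: γ = 5/[(1 - 4)(1 + 6)] = -5/21.
Result: (1/6)/(t - 4) + (1/14)/(t + 6) - (5/21)/(t - 1)


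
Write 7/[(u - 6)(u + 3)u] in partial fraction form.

Using cover-up method: α = 7/54, β = 7/27, γ = -7/18
Result: (7/54)/(u - 6) + (7/27)/(u + 3) - (7/18)/u


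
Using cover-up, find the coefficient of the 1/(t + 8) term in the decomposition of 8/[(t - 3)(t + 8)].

Cover (t + 8), set t=-8: 8/((t - 3) at t=-8) = 8/(-11) = -8/11


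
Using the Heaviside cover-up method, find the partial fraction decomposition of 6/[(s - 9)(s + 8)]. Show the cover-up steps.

Cover (s - 9): set s=9, get α = 6/(9 + 8) = 6/17. Cover (s + 8): set s=-8, get β = 6/(-8 - 9) = -6/17.
Result: (6/17)/(s - 9) - (6/17)/(s + 8)


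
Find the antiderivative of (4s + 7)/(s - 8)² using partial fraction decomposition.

Decompose: A = 4, B = 4·8 + 7 = 39, so (4s + 7)/(s - 8)² = 4/(s - 8) + 39/(s - 8)². Integrate: ∫ A/(s - 8) ds = 4 ln|(s - 8)|; ∫ B/(s - 8)² ds = -39/(s - 8). Sum: 4 ln|(s - 8)| - 39/(s - 8) + C


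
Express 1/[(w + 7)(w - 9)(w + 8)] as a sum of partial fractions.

Using cover-up method: A = -1/16, B = 1/272, C = 1/17
Result: (-1/16)/(w + 7) + (1/272)/(w - 9) + (1/17)/(w + 8)


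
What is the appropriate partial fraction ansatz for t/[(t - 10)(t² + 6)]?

Linear + irreducible quadratic: α/(t - 10) + (βt + γ)/(t² + 6)


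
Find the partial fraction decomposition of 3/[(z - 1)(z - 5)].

3/(z - 1)(z - 5) = α/(z - 1) + β/(z - 5). α = 3/(1 - 5) = -3/4, β = 3/(5 - 1) = 3/4
Result: (-3/4)/(z - 1) + (3/4)/(z - 5)


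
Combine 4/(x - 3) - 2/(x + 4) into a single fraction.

Common denominator (x - 3)(x + 4). Numerator: 4(x + 4) - 2(x - 3) = (4x + 16) - (2x - 6) = 2x + 22
Result: (2x + 22)/[(x - 3)(x + 4)]


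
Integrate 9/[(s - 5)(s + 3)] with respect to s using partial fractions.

Decompose: 9/[(s - 5)(s + 3)] = (9/8)/(s - 5) - (9/8)/(s + 3). Integrate each term: (9/8) ln|(s - 5)| - (9/8) ln|(s + 3)| + C


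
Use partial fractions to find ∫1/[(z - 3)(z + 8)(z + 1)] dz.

Cover-up: P = 1/44, Q = 1/77, R = -1/28. Decomposition: (1/44)/(z - 3) + (1/77)/(z + 8) - (1/28)/(z + 1). Integrate each term: (1/44) ln|(z - 3)| + (1/77) ln|(z + 8)| - (1/28) ln|(z + 1)| + C


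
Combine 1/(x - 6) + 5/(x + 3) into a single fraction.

Common denominator (x - 6)(x + 3). Numerator: 1(x + 3) + 5(x - 6) = (x + 3) + (5x - 30) = 6x - 27
Result: (6x - 27)/[(x - 6)(x + 3)]


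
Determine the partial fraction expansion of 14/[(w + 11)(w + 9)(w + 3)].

Using cover-up method: α = 7/8, β = -7/6, γ = 7/24
Result: (7/8)/(w + 11) - (7/6)/(w + 9) + (7/24)/(w + 3)


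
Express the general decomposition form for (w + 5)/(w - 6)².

Repeated linear factor: P/(w - 6) + Q/(w - 6)²


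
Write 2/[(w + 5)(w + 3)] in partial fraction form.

2/(w + 5)(w + 3) = α/(w + 5) + β/(w + 3). α = 2/(-5 + 3) = -1, β = 2/(-3 + 5) = 1
Result: -1/(w + 5) + 1/(w + 3)


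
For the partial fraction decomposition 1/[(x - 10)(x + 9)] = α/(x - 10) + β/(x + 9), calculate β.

Cover-up at x = -9: β = 1/(-9 - 10) = -1/19


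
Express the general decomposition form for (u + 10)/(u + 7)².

Repeated linear factor: α/(u + 7) + β/(u + 7)²


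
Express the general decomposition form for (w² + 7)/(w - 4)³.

Repeated linear factor (power 3): A/(w - 4) + B/(w - 4)² + C/(w - 4)³


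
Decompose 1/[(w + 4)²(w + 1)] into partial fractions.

Cover-up at w=-1: C = 1/(-1 + 4)² = 1/9. Cover-up at w=-4: B = 1/(-4 + 1) = -1/3. Comparing w² coeff: A = -C = -1/9
Result: (-1/9)/(w + 4) - (1/3)/(w + 4)² + (1/9)/(w + 1)


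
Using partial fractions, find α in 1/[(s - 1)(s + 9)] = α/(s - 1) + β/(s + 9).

Cover-up at s = 1: α = 1/(1 + 9) = 1/10


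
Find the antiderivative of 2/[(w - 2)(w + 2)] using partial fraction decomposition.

Decompose: 2/[(w - 2)(w + 2)] = (1/2)/(w - 2) - (1/2)/(w + 2). Integrate each term: (1/2) ln|(w - 2)| - (1/2) ln|(w + 2)| + C


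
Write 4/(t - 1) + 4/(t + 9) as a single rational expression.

Common denominator (t - 1)(t + 9). Numerator: 4(t + 9) + 4(t - 1) = (4t + 36) + (4t - 4) = 8t + 32
Result: (8t + 32)/[(t - 1)(t + 9)]


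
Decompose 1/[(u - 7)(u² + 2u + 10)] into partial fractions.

Cover-up at u = 7: α = 1/(7² + 2·7 + 10) = 1/73. Then β = -α = -1/73, γ = -α·(2 + 7) = -9/73
Result: (1/73)/(u - 7) - ((1/73)u + 9/73)/(u² + 2u + 10)


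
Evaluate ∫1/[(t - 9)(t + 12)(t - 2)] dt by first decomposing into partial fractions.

Cover-up: α = 1/147, β = 1/294, γ = -1/98. Decomposition: (1/147)/(t - 9) + (1/294)/(t + 12) - (1/98)/(t - 2). Integrate each term: (1/147) ln|(t - 9)| + (1/294) ln|(t + 12)| - (1/98) ln|(t - 2)| + C


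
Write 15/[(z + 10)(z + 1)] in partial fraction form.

15/(z + 10)(z + 1) = A/(z + 10) + B/(z + 1). A = 15/(-10 + 1) = -5/3, B = 15/(-1 + 10) = 5/3
Result: (-5/3)/(z + 10) + (5/3)/(z + 1)


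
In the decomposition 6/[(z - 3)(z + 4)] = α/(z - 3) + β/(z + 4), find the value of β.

Cover-up at z = -4: β = 6/(-4 - 3) = -6/7


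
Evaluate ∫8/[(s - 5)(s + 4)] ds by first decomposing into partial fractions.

Decompose: 8/[(s - 5)(s + 4)] = (8/9)/(s - 5) - (8/9)/(s + 4). Integrate each term: (8/9) ln|(s - 5)| - (8/9) ln|(s + 4)| + C


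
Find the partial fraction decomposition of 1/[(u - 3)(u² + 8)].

Cover-up at u = 3: α = 1/(3² + 8) = 1/17. Then β = -α = -1/17, γ = -α·(0 + 3) = -3/17
Result: (1/17)/(u - 3) - ((1/17)u + 3/17)/(u² + 8)


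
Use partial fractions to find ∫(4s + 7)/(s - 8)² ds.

Decompose: α = 4, β = 4·8 + 7 = 39, so (4s + 7)/(s - 8)² = 4/(s - 8) + 39/(s - 8)². Integrate: ∫ α/(s - 8) ds = 4 ln|(s - 8)|; ∫ β/(s - 8)² ds = -39/(s - 8). Sum: 4 ln|(s - 8)| - 39/(s - 8) + C


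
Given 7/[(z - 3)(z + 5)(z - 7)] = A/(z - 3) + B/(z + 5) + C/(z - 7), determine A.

Cover-up at z = 3: A = 7/[(3 + 5)(3 - 7)] = 7/[(8)(-4)] = -7/32


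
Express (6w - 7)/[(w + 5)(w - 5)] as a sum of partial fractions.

At w=-5: P = (6·(-5) - 7)/(-5 - 5) = 37/10. At w=5: Q = (6·5 - 7)/(5 + 5) = 23/10
Result: (37/10)/(w + 5) + (23/10)/(w - 5)


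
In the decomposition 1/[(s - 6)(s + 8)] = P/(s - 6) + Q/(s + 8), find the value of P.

Cover-up at s = 6: P = 1/(6 + 8) = 1/14


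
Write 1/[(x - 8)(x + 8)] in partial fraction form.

1/(x - 8)(x + 8) = P/(x - 8) + Q/(x + 8). P = 1/(8 + 8) = 1/16, Q = 1/(-8 - 8) = -1/16
Result: (1/16)/(x - 8) - (1/16)/(x + 8)


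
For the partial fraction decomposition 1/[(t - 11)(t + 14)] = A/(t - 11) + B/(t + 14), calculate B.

Cover-up at t = -14: B = 1/(-14 - 11) = -1/25


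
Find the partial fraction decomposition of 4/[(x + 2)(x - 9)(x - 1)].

Using cover-up method: A = 4/33, B = 1/22, C = -1/6
Result: (4/33)/(x + 2) + (1/22)/(x - 9) - (1/6)/(x - 1)


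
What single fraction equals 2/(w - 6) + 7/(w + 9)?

Common denominator (w - 6)(w + 9). Numerator: 2(w + 9) + 7(w - 6) = (2w + 18) + (7w - 42) = 9w - 24
Result: (9w - 24)/[(w - 6)(w + 9)]


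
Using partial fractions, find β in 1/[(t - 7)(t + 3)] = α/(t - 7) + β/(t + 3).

Cover-up at t = -3: β = 1/(-3 - 7) = -1/10


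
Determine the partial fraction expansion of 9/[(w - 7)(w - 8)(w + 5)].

Using cover-up method: A = -3/4, B = 9/13, C = 3/52
Result: (-3/4)/(w - 7) + (9/13)/(w - 8) + (3/52)/(w + 5)


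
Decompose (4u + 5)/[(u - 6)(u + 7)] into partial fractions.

At u=6: P = (4·6 + 5)/(6 + 7) = 29/13. At u=-7: Q = (4·(-7) + 5)/(-7 - 6) = 23/13
Result: (29/13)/(u - 6) + (23/13)/(u + 7)


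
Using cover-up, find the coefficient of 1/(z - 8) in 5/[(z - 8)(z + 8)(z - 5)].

Cover (z - 8), set z=8: 5/[(8 + 8)(8 - 5)] = 5/48


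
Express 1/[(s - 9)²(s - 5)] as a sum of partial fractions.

Cover-up at s=5: C = 1/(5 - 9)² = 1/16. Cover-up at s=9: B = 1/(9 - 5) = 1/4. Comparing s² coeff: A = -C = -1/16
Result: (-1/16)/(s - 9) + (1/4)/(s - 9)² + (1/16)/(s - 5)


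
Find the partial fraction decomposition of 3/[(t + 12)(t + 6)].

3/(t + 12)(t + 6) = α/(t + 12) + β/(t + 6). α = 3/(-12 + 6) = -1/2, β = 3/(-6 + 12) = 1/2
Result: (-1/2)/(t + 12) + (1/2)/(t + 6)


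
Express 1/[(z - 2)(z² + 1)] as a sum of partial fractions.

Cover-up at z = 2: A = 1/(2² + 1) = 1/5. Then B = -A = -1/5, C = -A·(0 + 2) = -2/5
Result: (1/5)/(z - 2) - ((1/5)z + 2/5)/(z² + 1)


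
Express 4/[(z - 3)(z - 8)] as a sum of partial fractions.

4/(z - 3)(z - 8) = A/(z - 3) + B/(z - 8). A = 4/(3 - 8) = -4/5, B = 4/(8 - 3) = 4/5
Result: (-4/5)/(z - 3) + (4/5)/(z - 8)


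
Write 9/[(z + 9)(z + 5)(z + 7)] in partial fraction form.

Using cover-up method: A = 9/8, B = 9/8, C = -9/4
Result: (9/8)/(z + 9) + (9/8)/(z + 5) - (9/4)/(z + 7)


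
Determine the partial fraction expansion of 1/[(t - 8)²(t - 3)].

Cover-up at t=3: γ = 1/(3 - 8)² = 1/25. Cover-up at t=8: β = 1/(8 - 3) = 1/5. Comparing t² coeff: α = -γ = -1/25
Result: (-1/25)/(t - 8) + (1/5)/(t - 8)² + (1/25)/(t - 3)


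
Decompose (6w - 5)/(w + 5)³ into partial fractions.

(6w - 5) = A(w + 5)² + B(w + 5) + C. At w = -5: C = 6·(-5) - 5 = -35. Coefficients: A = 0, B = 6
Result: 6/(w + 5)² - 35/(w + 5)³


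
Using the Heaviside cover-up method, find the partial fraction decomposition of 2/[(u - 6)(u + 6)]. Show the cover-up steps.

Cover (u - 6): set u=6, get α = 2/(6 + 6) = 1/6. Cover (u + 6): set u=-6, get β = 2/(-6 - 6) = -1/6.
Result: (1/6)/(u - 6) - (1/6)/(u + 6)


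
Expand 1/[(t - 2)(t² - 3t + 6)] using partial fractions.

Cover-up at t = 2: P = 1/(2² - 3·2 + 6) = 1/4. Then Q = -P = -1/4, R = -P·(-3 + 2) = 1/4
Result: (1/4)/(t - 2) - ((1/4)t - 1/4)/(t² - 3t + 6)


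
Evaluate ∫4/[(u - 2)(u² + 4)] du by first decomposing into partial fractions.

Cover-up at u=2: P = 4/(2²+4) = 1/2. Coeff matching: Q = -1/2, R = -1. Decomposition: (1/2)/(u - 2) - ((1/2)u + 1)/(u² + 4). Integrate: linear → ln, quadratic → (1/2)ln + arctan: (1/2) ln|(u - 2)| - (1/4) ln(u² + 4) - (1/2) arctan(u/2) + C


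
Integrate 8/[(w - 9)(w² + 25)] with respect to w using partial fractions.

Cover-up at w=9: P = 8/(9²+25) = 4/53. Coeff matching: Q = -4/53, R = -36/53. Decomposition: (4/53)/(w - 9) - ((4/53)w + 36/53)/(w² + 25). Integrate: linear → ln, quadratic → (1/2)ln + arctan: (4/53) ln|(w - 9)| - (2/53) ln(w² + 25) - (36/265) arctan(w/5) + C


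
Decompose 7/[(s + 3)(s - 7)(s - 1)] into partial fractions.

Using cover-up method: A = 7/40, B = 7/60, C = -7/24
Result: (7/40)/(s + 3) + (7/60)/(s - 7) - (7/24)/(s - 1)
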